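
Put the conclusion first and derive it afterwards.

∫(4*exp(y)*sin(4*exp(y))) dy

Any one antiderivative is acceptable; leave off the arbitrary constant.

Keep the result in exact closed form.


The answer is -cos(4*exp(y)).
Step 1. Substitute u = exp(y), turning ∫(4*exp(y)*sin(4*exp(y))) dy into ∫(4*sin(4*u)) du: now ∫(4*sin(4*u)) du.
Step 2. Evaluate the standard form: now -cos(4*u).
Step 3. Substitute back u = exp(y): now -cos(4*exp(y)).
Answer: -cos(4*exp(y)).


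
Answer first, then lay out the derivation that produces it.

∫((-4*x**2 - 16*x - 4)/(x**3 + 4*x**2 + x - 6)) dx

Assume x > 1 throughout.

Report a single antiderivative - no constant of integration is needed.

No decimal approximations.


The answer is -2*log(x - 1) - 4*log(x + 2) + 2*log(x + 3).
Step 1. Decompose ∫((-4*x**2 - 16*x - 4)/(x**3 + 4*x**2 + x - 6)) dx by partial fractions, (-4*x**2 - 16*x - 4)/(x**3 + 4*x**2 + x - 6) = 2/(x + 3) - 4/(x + 2) - 2/(x - 1): now ∫(-2/(x - 1)) dx + ∫(-4/(x + 2)) dx + ∫(2/(x + 3)) dx.
Step 2. Evaluate the standard form [assuming x > -2]: now -4*log(x + 2) + ∫(-2/(x - 1)) dx + ∫(2/(x + 3)) dx.
Step 3. Evaluate the standard form [assuming x > -3]: now -4*log(x + 2) + 2*log(x + 3) + ∫(-2/(x - 1)) dx.
Step 4. Evaluate the standard form [assuming x > 1]: now -2*log(x - 1) - 4*log(x + 2) + 2*log(x + 3).
Answer: -2*log(x - 1) - 4*log(x + 2) + 2*log(x + 3).


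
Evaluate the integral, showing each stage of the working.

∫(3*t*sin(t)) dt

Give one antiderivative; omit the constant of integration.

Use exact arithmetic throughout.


Step 1. Integrate ∫(3*t*sin(t)) dt by parts with u = t, dv = (3*sin(t)) dt, so v = -3*cos(t): now -3*t*cos(t) + ∫(3*cos(t)) dt.
Step 2. Evaluate the standard form: now -3*t*cos(t) + 3*sin(t).
Answer: -3*t*cos(t) + 3*sin(t).


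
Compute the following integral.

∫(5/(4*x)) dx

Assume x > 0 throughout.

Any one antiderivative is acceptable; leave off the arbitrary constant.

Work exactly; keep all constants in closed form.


Answer: 5*log(x)/4.


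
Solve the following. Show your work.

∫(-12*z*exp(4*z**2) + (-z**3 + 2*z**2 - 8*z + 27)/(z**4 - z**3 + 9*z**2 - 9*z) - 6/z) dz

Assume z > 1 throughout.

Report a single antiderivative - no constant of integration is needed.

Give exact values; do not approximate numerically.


Step 1. Rewrite: now ∫(-6/z) dz + ∫(-12*z*exp(4*z**2)) dz + ∫((-z**3 + 2*z**2 - 8*z + 27)/(z**4 - z**3 + 9*z**2 - 9*z)) dz.
Step 2. Evaluate the standard form [assuming z > 0]: now -6*log(z) + ∫(-12*z*exp(4*z**2)) dz + ∫((-z**3 + 2*z**2 - 8*z + 27)/(z**4 - z**3 + 9*z**2 - 9*z)) dz.
Step 3. Substitute u = z**2, turning ∫(-12*z*exp(4*z**2)) dz into ∫(-6*exp(4*u)) du: now -6*log(z) + ∫((-z**3 + 2*z**2 - 8*z + 27)/(z**4 - z**3 + 9*z**2 - 9*z)) dz + ∫(-6*exp(4*u)) du.
Step 4. Evaluate the standard form: now -3*exp(4*u)/2 - 6*log(z) + ∫((-z**3 + 2*z**2 - 8*z + 27)/(z**4 - z**3 + 9*z**2 - 9*z)) dz.
Step 5. Substitute back u = z**2: now -3*exp(4*z**2)/2 - 6*log(z) + ∫((-z**3 + 2*z**2 - 8*z + 27)/(z**4 - z**3 + 9*z**2 - 9*z)) dz.
Step 6. Decompose ∫((-z**3 + 2*z**2 - 8*z + 27)/(z**4 - z**3 + 9*z**2 - 9*z)) dz by partial fractions, (-z**3 + 2*z**2 - 8*z + 27)/(z**4 - z**3 + 9*z**2 - 9*z) = -1/(z**2 + 9) + 2/(z - 1) - 3/z: now -3*exp(4*z**2)/2 - 6*log(z) + ∫(-3/z) dz + ∫(2/(z - 1)) dz + ∫(-1/(z**2 + 9)) dz.
Step 7. Evaluate the standard form [assuming z > 0]: now -3*exp(4*z**2)/2 - 9*log(z) + ∫(2/(z - 1)) dz + ∫(-1/(z**2 + 9)) dz.
Step 8. Evaluate the standard form [assuming z > 1]: now -3*exp(4*z**2)/2 - 9*log(z) + 2*log(z - 1) + ∫(-1/(z**2 + 9)) dz.
Step 9. Evaluate the standard form: now -3*exp(4*z**2)/2 - 9*log(z) + 2*log(z - 1) - atan(z/3)/3.
Answer: -3*exp(4*z**2)/2 - 9*log(z) + 2*log(z - 1) - atan(z/3)/3.


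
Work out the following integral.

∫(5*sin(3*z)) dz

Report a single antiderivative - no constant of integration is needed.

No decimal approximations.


Answer: -5*cos(3*z)/3.


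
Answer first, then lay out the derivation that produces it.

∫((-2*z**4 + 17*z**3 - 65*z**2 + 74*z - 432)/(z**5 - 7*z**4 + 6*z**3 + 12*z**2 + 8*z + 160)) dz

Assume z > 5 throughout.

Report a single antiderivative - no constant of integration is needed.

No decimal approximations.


The answer is -4*log(z - 5) + 5*log(z - 4) - 3*log(z + 2) - 3*atan(z/2)/2.
Step 1. Decompose ∫((-2*z**4 + 17*z**3 - 65*z**2 + 74*z - 432)/(z**5 - 7*z**4 + 6*z**3 + 12*z**2 + 8*z + 160)) dz by partial fractions, (-2*z**4 + 17*z**3 - 65*z**2 + 74*z - 432)/(z**5 - 7*z**4 + 6*z**3 + 12*z**2 + 8*z + 160) = -3/(z**2 + 4) - 3/(z + 2) + 5/(z - 4) - 4/(z - 5): now ∫(-4/(z - 5)) dz + ∫(5/(z - 4)) dz + ∫(-3/(z + 2)) dz + ∫(-3/(z**2 + 4)) dz.
Step 2. Evaluate the standard form [assuming z > 5]: now -4*log(z - 5) + ∫(5/(z - 4)) dz + ∫(-3/(z + 2)) dz + ∫(-3/(z**2 + 4)) dz.
Step 3. Evaluate the standard form [assuming z > 4]: now -4*log(z - 5) + 5*log(z - 4) + ∫(-3/(z + 2)) dz + ∫(-3/(z**2 + 4)) dz.
Step 4. Evaluate the standard form [assuming z > -2]: now -4*log(z - 5) + 5*log(z - 4) - 3*log(z + 2) + ∫(-3/(z**2 + 4)) dz.
Step 5. Evaluate the standard form: now -4*log(z - 5) + 5*log(z - 4) - 3*log(z + 2) - 3*atan(z/2)/2.
Answer: -4*log(z - 5) + 5*log(z - 4) - 3*log(z + 2) - 3*atan(z/2)/2.


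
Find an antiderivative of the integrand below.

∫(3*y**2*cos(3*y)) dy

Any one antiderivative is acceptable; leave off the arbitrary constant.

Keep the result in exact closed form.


Answer: y**2*sin(3*y) + 2*y*cos(3*y)/3 - 2*sin(3*y)/9.


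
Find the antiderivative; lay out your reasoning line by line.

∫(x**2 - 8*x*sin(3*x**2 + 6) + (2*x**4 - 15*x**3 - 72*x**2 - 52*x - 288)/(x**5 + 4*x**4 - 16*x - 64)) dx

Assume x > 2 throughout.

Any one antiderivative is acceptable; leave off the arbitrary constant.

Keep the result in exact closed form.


Step 1. Rewrite: now ∫(x**2) dx + ∫(-8*x*sin(3*x**2 + 6)) dx + ∫((2*x**4 - 15*x**3 - 72*x**2 - 52*x - 288)/(x**5 + 4*x**4 - 16*x - 64)) dx.
Step 2. Evaluate the standard form: now x**3/3 + ∫(-8*x*sin(3*x**2 + 6)) dx + ∫((2*x**4 - 15*x**3 - 72*x**2 - 52*x - 288)/(x**5 + 4*x**4 - 16*x - 64)) dx.
Step 3. Decompose ∫((2*x**4 - 15*x**3 - 72*x**2 - 52*x - 288)/(x**5 + 4*x**4 - 16*x - 64)) dx by partial fractions, (2*x**4 - 15*x**3 - 72*x**2 - 52*x - 288)/(x**5 + 4*x**4 - 16*x - 64) = -1/(x**2 + 4) + 1/(x + 4) + 5/(x + 2) - 4/(x - 2): now x**3/3 + ∫(-8*x*sin(3*x**2 + 6)) dx + ∫(-4/(x - 2)) dx + ∫(5/(x + 2)) dx + ∫(1/(x + 4)) dx + ∫(-1/(x**2 + 4)) dx.
Step 4. Evaluate the standard form [assuming x > -2]: now x**3/3 + 5*log(x + 2) + ∫(-8*x*sin(3*x**2 + 6)) dx + ∫(-4/(x - 2)) dx + ∫(1/(x + 4)) dx + ∫(-1/(x**2 + 4)) dx.
Step 5. Evaluate the standard form [assuming x > 2]: now x**3/3 - 4*log(x - 2) + 5*log(x + 2) + ∫(-8*x*sin(3*x**2 + 6)) dx + ∫(1/(x + 4)) dx + ∫(-1/(x**2 + 4)) dx.
Step 6. Evaluate the standard form [assuming x > -4]: now x**3/3 - 4*log(x - 2) + 5*log(x + 2) + log(x + 4) + ∫(-8*x*sin(3*x**2 + 6)) dx + ∫(-1/(x**2 + 4)) dx.
Step 7. Evaluate the standard form: now x**3/3 - 4*log(x - 2) + 5*log(x + 2) + log(x + 4) - atan(x/2)/2 + ∫(-8*x*sin(3*x**2 + 6)) dx.
Step 8. Substitute u = x**2 + 2, turning ∫(-8*x*sin(3*x**2 + 6)) dx into ∫(-4*sin(3*u)) du: now x**3/3 - 4*log(x - 2) + 5*log(x + 2) + log(x + 4) - atan(x/2)/2 + ∫(-4*sin(3*u)) du.
Step 9. Evaluate the standard form: now x**3/3 - 4*log(x - 2) + 5*log(x + 2) + log(x + 4) + 4*cos(3*u)/3 - atan(x/2)/2.
Step 10. Substitute back u = x**2 + 2: now x**3/3 - 4*log(x - 2) + 5*log(x + 2) + log(x + 4) + 4*cos(3*x**2 + 6)/3 - atan(x/2)/2.
Answer: x**3/3 - 4*log(x - 2) + 5*log(x + 2) + log(x + 4) + 4*cos(3*x**2 + 6)/3 - atan(x/2)/2.


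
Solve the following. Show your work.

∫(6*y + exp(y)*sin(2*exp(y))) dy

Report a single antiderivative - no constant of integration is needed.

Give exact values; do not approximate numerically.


Step 1. Rewrite: now ∫(6*y) dy + ∫(exp(y)*sin(2*exp(y))) dy.
Step 2. Substitute u = exp(y), turning ∫(exp(y)*sin(2*exp(y))) dy into ∫(sin(2*u)) du: now ∫(6*y) dy + ∫(sin(2*u)) du.
Step 3. Evaluate the standard form: now -cos(2*u)/2 + ∫(6*y) dy.
Step 4. Substitute back u = exp(y): now -cos(2*exp(y))/2 + ∫(6*y) dy.
Step 5. Evaluate the standard form: now 3*y**2 - cos(2*exp(y))/2.
Answer: 3*y**2 - cos(2*exp(y))/2.


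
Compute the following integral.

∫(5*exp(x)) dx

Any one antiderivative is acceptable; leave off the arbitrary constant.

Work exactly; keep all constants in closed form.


Answer: 5*exp(x).


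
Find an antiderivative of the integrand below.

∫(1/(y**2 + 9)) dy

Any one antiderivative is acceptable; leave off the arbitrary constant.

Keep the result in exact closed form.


Answer: atan(y/3)/3.


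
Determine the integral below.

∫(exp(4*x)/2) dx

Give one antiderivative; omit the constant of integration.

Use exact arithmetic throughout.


Answer: exp(4*x)/8.


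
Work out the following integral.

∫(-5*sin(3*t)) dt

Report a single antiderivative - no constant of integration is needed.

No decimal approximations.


Answer: 5*cos(3*t)/3.


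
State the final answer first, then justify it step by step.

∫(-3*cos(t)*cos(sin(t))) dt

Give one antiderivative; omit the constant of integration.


The answer is -3*sin(sin(t)).
Step 1. Substitute u = sin(t), turning ∫(-3*cos(t)*cos(sin(t))) dt into ∫(-3*cos(u)) du: now ∫(-3*cos(u)) du.
Step 2. Evaluate the standard form: now -3*sin(u).
Step 3. Substitute back u = sin(t): now -3*sin(sin(t)).
Answer: -3*sin(sin(t)).


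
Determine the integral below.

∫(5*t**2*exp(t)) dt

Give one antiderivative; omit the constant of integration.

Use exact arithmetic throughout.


Answer: 5*t**2*exp(t) - 10*t*exp(t) + 10*exp(t).


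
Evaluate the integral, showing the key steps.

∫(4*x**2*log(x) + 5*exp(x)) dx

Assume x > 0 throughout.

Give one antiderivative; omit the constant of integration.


Step 1. Rewrite: now ∫(4*x**2*log(x)) dx + ∫(5*exp(x)) dx.
Step 2. Evaluate the standard form: now 5*exp(x) + ∫(4*x**2*log(x)) dx.
Step 3. Integrate ∫(4*x**2*log(x)) dx by parts with u = log(x), dv = (4*x**2) dx, so v = 4*x**3/3 [assuming x > 0]: now 4*x**3*log(x)/3 + 5*exp(x) + ∫(-4*x**2/3) dx.
Step 4. Evaluate the standard form: now 4*x**3*log(x)/3 - 4*x**3/9 + 5*exp(x).
Answer: 4*x**3*log(x)/3 - 4*x**3/9 + 5*exp(x).


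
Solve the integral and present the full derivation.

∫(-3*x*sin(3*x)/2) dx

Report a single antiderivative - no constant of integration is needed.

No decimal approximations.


Step 1. Integrate ∫(-3*x*sin(3*x)/2) dx by parts with u = x, dv = (-3*sin(3*x)/2) dx, so v = cos(3*x)/2: now x*cos(3*x)/2 + ∫(-cos(3*x)/2) dx.
Step 2. Evaluate the standard form: now x*cos(3*x)/2 - sin(3*x)/6.
Answer: x*cos(3*x)/2 - sin(3*x)/6.


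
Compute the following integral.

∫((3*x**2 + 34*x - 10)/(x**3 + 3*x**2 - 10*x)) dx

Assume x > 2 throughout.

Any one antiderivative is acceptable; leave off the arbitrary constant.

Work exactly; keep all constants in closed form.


Answer: log(x) + 5*log(x - 2) - 3*log(x + 5).


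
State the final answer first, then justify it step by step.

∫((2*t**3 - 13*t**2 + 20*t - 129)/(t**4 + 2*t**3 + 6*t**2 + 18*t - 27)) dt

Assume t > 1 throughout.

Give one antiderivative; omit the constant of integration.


The answer is -3*log(t - 1) + 5*log(t + 3) + atan(t/3)/3.
Step 1. Decompose ∫((2*t**3 - 13*t**2 + 20*t - 129)/(t**4 + 2*t**3 + 6*t**2 + 18*t - 27)) dt by partial fractions, (2*t**3 - 13*t**2 + 20*t - 129)/(t**4 + 2*t**3 + 6*t**2 + 18*t - 27) = 1/(t**2 + 9) + 5/(t + 3) - 3/(t - 1): now ∫(-3/(t - 1)) dt + ∫(5/(t + 3)) dt + ∫(1/(t**2 + 9)) dt.
Step 2. Evaluate the standard form [assuming t > 1]: now -3*log(t - 1) + ∫(5/(t + 3)) dt + ∫(1/(t**2 + 9)) dt.
Step 3. Evaluate the standard form [assuming t > -3]: now -3*log(t - 1) + 5*log(t + 3) + ∫(1/(t**2 + 9)) dt.
Step 4. Evaluate the standard form: now -3*log(t - 1) + 5*log(t + 3) + atan(t/3)/3.
Answer: -3*log(t - 1) + 5*log(t + 3) + atan(t/3)/3.


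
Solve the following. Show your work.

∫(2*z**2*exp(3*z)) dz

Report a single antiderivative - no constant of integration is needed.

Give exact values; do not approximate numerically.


Step 1. Integrate ∫(2*z**2*exp(3*z)) dz by parts with u = z**2, dv = (2*exp(3*z)) dz, so v = 2*exp(3*z)/3: now 2*z**2*exp(3*z)/3 + ∫(-4*z*exp(3*z)/3) dz.
Step 2. Integrate ∫(-4*z*exp(3*z)/3) dz by parts with u = z, dv = (-4*exp(3*z)/3) dz, so v = -4*exp(3*z)/9: now 2*z**2*exp(3*z)/3 - 4*z*exp(3*z)/9 + ∫(4*exp(3*z)/9) dz.
Step 3. Evaluate the standard form: now 2*z**2*exp(3*z)/3 - 4*z*exp(3*z)/9 + 4*exp(3*z)/27.
Answer: 2*z**2*exp(3*z)/3 - 4*z*exp(3*z)/9 + 4*exp(3*z)/27.


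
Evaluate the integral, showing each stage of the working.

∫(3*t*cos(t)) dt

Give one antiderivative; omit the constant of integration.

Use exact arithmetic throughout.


Step 1. Integrate ∫(3*t*cos(t)) dt by parts with u = t, dv = (3*cos(t)) dt, so v = 3*sin(t): now 3*t*sin(t) + ∫(-3*sin(t)) dt.
Step 2. Evaluate the standard form: now 3*t*sin(t) + 3*cos(t).
Answer: 3*t*sin(t) + 3*cos(t).


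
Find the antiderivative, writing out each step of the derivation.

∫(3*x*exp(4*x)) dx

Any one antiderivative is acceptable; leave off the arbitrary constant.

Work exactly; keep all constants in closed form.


Step 1. Integrate ∫(3*x*exp(4*x)) dx by parts with u = x, dv = (3*exp(4*x)) dx, so v = 3*exp(4*x)/4: now 3*x*exp(4*x)/4 + ∫(-3*exp(4*x)/4) dx.
Step 2. Evaluate the standard form: now 3*x*exp(4*x)/4 - 3*exp(4*x)/16.
Answer: 3*x*exp(4*x)/4 - 3*exp(4*x)/16.


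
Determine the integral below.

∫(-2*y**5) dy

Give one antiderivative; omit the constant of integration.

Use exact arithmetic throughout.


Answer: -y**6/3.


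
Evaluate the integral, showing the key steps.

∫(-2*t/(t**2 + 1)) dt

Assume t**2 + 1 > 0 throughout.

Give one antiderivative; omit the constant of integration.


Step 1. Substitute u = t**2 + 1, turning ∫(-2*t/(t**2 + 1)) dt into ∫(-1/u) du: now ∫(-1/u) du.
Step 2. Evaluate the standard form [assuming u > 0]: now -log(u).
Step 3. Substitute back u = t**2 + 1: now -log(t**2 + 1).
Answer: -log(t**2 + 1).


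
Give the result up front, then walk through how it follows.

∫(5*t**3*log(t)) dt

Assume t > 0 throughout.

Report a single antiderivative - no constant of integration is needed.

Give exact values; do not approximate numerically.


The answer is 5*t**4*log(t)/4 - 5*t**4/16.
Step 1. Integrate ∫(5*t**3*log(t)) dt by parts with u = log(t), dv = (5*t**3) dt, so v = 5*t**4/4 [assuming t > 0]: now 5*t**4*log(t)/4 + ∫(-5*t**3/4) dt.
Step 2. Evaluate the standard form: now 5*t**4*log(t)/4 - 5*t**4/16.
Answer: 5*t**4*log(t)/4 - 5*t**4/16.


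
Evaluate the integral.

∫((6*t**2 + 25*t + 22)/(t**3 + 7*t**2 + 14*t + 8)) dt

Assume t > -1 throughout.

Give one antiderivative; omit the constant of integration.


Answer: log(t + 1) + 2*log(t + 2) + 3*log(t + 4).


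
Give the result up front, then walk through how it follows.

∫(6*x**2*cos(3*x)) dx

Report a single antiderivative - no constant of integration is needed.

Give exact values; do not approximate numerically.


The answer is 2*x**2*sin(3*x) + 4*x*cos(3*x)/3 - 4*sin(3*x)/9.
Step 1. Integrate ∫(6*x**2*cos(3*x)) dx by parts with u = x**2, dv = (6*cos(3*x)) dx, so v = 2*sin(3*x): now 2*x**2*sin(3*x) + ∫(-4*x*sin(3*x)) dx.
Step 2. Integrate ∫(-4*x*sin(3*x)) dx by parts with u = x, dv = (-4*sin(3*x)) dx, so v = 4*cos(3*x)/3: now 2*x**2*sin(3*x) + 4*x*cos(3*x)/3 + ∫(-4*cos(3*x)/3) dx.
Step 3. Evaluate the standard form: now 2*x**2*sin(3*x) + 4*x*cos(3*x)/3 - 4*sin(3*x)/9.
Answer: 2*x**2*sin(3*x) + 4*x*cos(3*x)/3 - 4*sin(3*x)/9.


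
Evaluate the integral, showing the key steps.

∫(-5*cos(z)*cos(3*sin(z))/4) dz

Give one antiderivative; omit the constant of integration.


Step 1. Substitute u = sin(z), turning ∫(-5*cos(z)*cos(3*sin(z))/4) dz into ∫(-5*cos(3*u)/4) du: now ∫(-5*cos(3*u)/4) du.
Step 2. Evaluate the standard form: now -5*sin(3*u)/12.
Step 3. Substitute back u = sin(z): now -5*sin(3*sin(z))/12.
Answer: -5*sin(3*sin(z))/12.


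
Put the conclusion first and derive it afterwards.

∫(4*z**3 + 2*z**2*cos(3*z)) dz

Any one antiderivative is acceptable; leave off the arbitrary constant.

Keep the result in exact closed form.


The answer is z**4 + 2*z**2*sin(3*z)/3 + 4*z*cos(3*z)/9 - 4*sin(3*z)/27.
Step 1. Rewrite: now ∫(4*z**3) dz + ∫(2*z**2*cos(3*z)) dz.
Step 2. Evaluate the standard form: now z**4 + ∫(2*z**2*cos(3*z)) dz.
Step 3. Integrate ∫(2*z**2*cos(3*z)) dz by parts with u = z**2, dv = (2*cos(3*z)) dz, so v = 2*sin(3*z)/3: now z**4 + 2*z**2*sin(3*z)/3 + ∫(-4*z*sin(3*z)/3) dz.
Step 4. Integrate ∫(-4*z*sin(3*z)/3) dz by parts with u = z, dv = (-4*sin(3*z)/3) dz, so v = 4*cos(3*z)/9: now z**4 + 2*z**2*sin(3*z)/3 + 4*z*cos(3*z)/9 + ∫(-4*cos(3*z)/9) dz.
Step 5. Evaluate the standard form: now z**4 + 2*z**2*sin(3*z)/3 + 4*z*cos(3*z)/9 - 4*sin(3*z)/27.
Answer: z**4 + 2*z**2*sin(3*z)/3 + 4*z*cos(3*z)/9 - 4*sin(3*z)/27.


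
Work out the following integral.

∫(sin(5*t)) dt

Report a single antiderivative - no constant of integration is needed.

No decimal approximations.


Answer: -cos(5*t)/5.


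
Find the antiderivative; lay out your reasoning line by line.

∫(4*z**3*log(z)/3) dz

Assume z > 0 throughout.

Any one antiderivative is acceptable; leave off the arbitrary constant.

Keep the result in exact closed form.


Step 1. Integrate ∫(4*z**3*log(z)/3) dz by parts with u = log(z), dv = (4*z**3/3) dz, so v = z**4/3 [assuming z > 0]: now z**4*log(z)/3 + ∫(-z**3/3) dz.
Step 2. Evaluate the standard form: now z**4*log(z)/3 - z**4/12.
Answer: z**4*log(z)/3 - z**4/12.


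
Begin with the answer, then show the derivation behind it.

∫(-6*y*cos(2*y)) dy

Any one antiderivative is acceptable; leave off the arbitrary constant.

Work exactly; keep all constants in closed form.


The answer is -3*y*sin(2*y) - 3*cos(2*y)/2.
Step 1. Integrate ∫(-6*y*cos(2*y)) dy by parts with u = y, dv = (-6*cos(2*y)) dy, so v = -3*sin(2*y): now -3*y*sin(2*y) + ∫(3*sin(2*y)) dy.
Step 2. Evaluate the standard form: now -3*y*sin(2*y) - 3*cos(2*y)/2.
Answer: -3*y*sin(2*y) - 3*cos(2*y)/2.


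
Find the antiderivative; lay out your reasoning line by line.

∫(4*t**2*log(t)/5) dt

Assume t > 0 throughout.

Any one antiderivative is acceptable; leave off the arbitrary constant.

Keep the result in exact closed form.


Step 1. Integrate ∫(4*t**2*log(t)/5) dt by parts with u = log(t), dv = (4*t**2/5) dt, so v = 4*t**3/15 [assuming t > 0]: now 4*t**3*log(t)/15 + ∫(-4*t**2/15) dt.
Step 2. Evaluate the standard form: now 4*t**3*log(t)/15 - 4*t**3/45.
Answer: 4*t**3*log(t)/15 - 4*t**3/45.


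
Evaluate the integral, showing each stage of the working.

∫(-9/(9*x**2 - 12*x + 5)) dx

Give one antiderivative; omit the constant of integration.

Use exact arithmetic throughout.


Step 1. Substitute u = 3*x - 2, turning ∫(-9/(9*x**2 - 12*x + 5)) dx into ∫(-3/(u**2 + 1)) du: now ∫(-3/(u**2 + 1)) du.
Step 2. Evaluate the standard form: now -3*atan(u).
Step 3. Substitute back u = 3*x - 2: now -3*atan(3*x - 2).
Answer: -3*atan(3*x - 2).


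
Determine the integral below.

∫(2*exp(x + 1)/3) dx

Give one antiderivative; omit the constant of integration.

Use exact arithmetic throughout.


Answer: 2*exp(x + 1)/3.


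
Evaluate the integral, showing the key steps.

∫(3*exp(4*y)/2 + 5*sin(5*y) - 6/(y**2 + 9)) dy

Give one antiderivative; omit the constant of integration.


Step 1. Rewrite: now ∫(-6/(y**2 + 9)) dy + ∫(3*exp(4*y)/2) dy + ∫(5*sin(5*y)) dy.
Step 2. Evaluate the standard form: now -2*atan(y/3) + ∫(3*exp(4*y)/2) dy + ∫(5*sin(5*y)) dy.
Step 3. Evaluate the standard form: now -cos(5*y) - 2*atan(y/3) + ∫(3*exp(4*y)/2) dy.
Step 4. Evaluate the standard form: now 3*exp(4*y)/8 - cos(5*y) - 2*atan(y/3).
Answer: 3*exp(4*y)/8 - cos(5*y) - 2*atan(y/3).


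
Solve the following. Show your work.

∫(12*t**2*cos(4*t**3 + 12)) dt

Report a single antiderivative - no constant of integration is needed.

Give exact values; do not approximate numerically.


Step 1. Substitute u = t**3 + 3, turning ∫(12*t**2*cos(4*t**3 + 12)) dt into ∫(4*cos(4*u)) du: now ∫(4*cos(4*u)) du.
Step 2. Evaluate the standard form: now sin(4*u).
Step 3. Substitute back u = t**3 + 3: now sin(4*t**3 + 12).
Answer: sin(4*t**3 + 12).


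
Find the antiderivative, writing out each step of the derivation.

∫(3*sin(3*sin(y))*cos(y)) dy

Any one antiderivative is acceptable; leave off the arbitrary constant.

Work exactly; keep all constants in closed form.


Step 1. Substitute u = sin(y), turning ∫(3*sin(3*sin(y))*cos(y)) dy into ∫(3*sin(3*u)) du: now ∫(3*sin(3*u)) du.
Step 2. Evaluate the standard form: now -cos(3*u).
Step 3. Substitute back u = sin(y): now -cos(3*sin(y)).
Answer: -cos(3*sin(y)).


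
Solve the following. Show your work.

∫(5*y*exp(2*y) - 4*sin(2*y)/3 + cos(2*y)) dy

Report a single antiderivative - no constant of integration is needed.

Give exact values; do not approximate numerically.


Step 1. Rewrite: now ∫(5*y*exp(2*y)) dy + ∫(-4*sin(2*y)/3) dy + ∫(cos(2*y)) dy.
Step 2. Evaluate the standard form: now sin(2*y)/2 + ∫(5*y*exp(2*y)) dy + ∫(-4*sin(2*y)/3) dy.
Step 3. Evaluate the standard form: now sin(2*y)/2 + 2*cos(2*y)/3 + ∫(5*y*exp(2*y)) dy.
Step 4. Integrate ∫(5*y*exp(2*y)) dy by parts with u = y, dv = (5*exp(2*y)) dy, so v = 5*exp(2*y)/2: now 5*y*exp(2*y)/2 + sin(2*y)/2 + 2*cos(2*y)/3 + ∫(-5*exp(2*y)/2) dy.
Step 5. Evaluate the standard form: now 5*y*exp(2*y)/2 - 5*exp(2*y)/4 + sin(2*y)/2 + 2*cos(2*y)/3.
Answer: 5*y*exp(2*y)/2 - 5*exp(2*y)/4 + sin(2*y)/2 + 2*cos(2*y)/3.


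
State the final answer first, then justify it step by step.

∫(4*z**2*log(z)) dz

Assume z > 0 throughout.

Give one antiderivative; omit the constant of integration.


The answer is 4*z**3*log(z)/3 - 4*z**3/9.
Step 1. Integrate ∫(4*z**2*log(z)) dz by parts with u = log(z), dv = (4*z**2) dz, so v = 4*z**3/3 [assuming z > 0]: now 4*z**3*log(z)/3 + ∫(-4*z**2/3) dz.
Step 2. Evaluate the standard form: now 4*z**3*log(z)/3 - 4*z**3/9.
Answer: 4*z**3*log(z)/3 - 4*z**3/9.


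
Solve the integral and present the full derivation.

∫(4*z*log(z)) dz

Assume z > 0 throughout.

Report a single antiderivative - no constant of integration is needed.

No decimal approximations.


Step 1. Integrate ∫(4*z*log(z)) dz by parts with u = log(z), dv = (4*z) dz, so v = 2*z**2 [assuming z > 0]: now 2*z**2*log(z) + ∫(-2*z) dz.
Step 2. Evaluate the standard form: now 2*z**2*log(z) - z**2.
Answer: 2*z**2*log(z) - z**2.


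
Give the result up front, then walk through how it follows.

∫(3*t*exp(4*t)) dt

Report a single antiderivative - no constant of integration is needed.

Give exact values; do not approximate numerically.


The answer is 3*t*exp(4*t)/4 - 3*exp(4*t)/16.
Step 1. Integrate ∫(3*t*exp(4*t)) dt by parts with u = t, dv = (3*exp(4*t)) dt, so v = 3*exp(4*t)/4: now 3*t*exp(4*t)/4 + ∫(-3*exp(4*t)/4) dt.
Step 2. Evaluate the standard form: now 3*t*exp(4*t)/4 - 3*exp(4*t)/16.
Answer: 3*t*exp(4*t)/4 - 3*exp(4*t)/16.


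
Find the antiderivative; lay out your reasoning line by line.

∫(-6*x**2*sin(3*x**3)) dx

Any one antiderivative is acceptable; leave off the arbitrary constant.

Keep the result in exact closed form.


Step 1. Substitute u = x**3, turning ∫(-6*x**2*sin(3*x**3)) dx into ∫(-2*sin(3*u)) du: now ∫(-2*sin(3*u)) du.
Step 2. Evaluate the standard form: now 2*cos(3*u)/3.
Step 3. Substitute back u = x**3: now 2*cos(3*x**3)/3.
Answer: 2*cos(3*x**3)/3.


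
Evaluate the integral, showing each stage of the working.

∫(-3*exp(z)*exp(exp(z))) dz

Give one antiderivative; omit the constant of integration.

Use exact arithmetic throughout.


Step 1. Substitute u = exp(z), turning ∫(-3*exp(z)*exp(exp(z))) dz into ∫(-3*exp(u)) du: now ∫(-3*exp(u)) du.
Step 2. Evaluate the standard form: now -3*exp(u).
Step 3. Substitute back u = exp(z): now -3*exp(exp(z)).
Answer: -3*exp(exp(z)).


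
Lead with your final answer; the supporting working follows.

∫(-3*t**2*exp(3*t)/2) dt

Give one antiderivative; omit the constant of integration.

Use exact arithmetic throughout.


The answer is -t**2*exp(3*t)/2 + t*exp(3*t)/3 - exp(3*t)/9.
Step 1. Integrate ∫(-3*t**2*exp(3*t)/2) dt by parts with u = t**2, dv = (-3*exp(3*t)/2) dt, so v = -exp(3*t)/2: now -t**2*exp(3*t)/2 + ∫(t*exp(3*t)) dt.
Step 2. Integrate ∫(t*exp(3*t)) dt by parts with u = t, dv = (exp(3*t)) dt, so v = exp(3*t)/3: now -t**2*exp(3*t)/2 + t*exp(3*t)/3 + ∫(-exp(3*t)/3) dt.
Step 3. Evaluate the standard form: now -t**2*exp(3*t)/2 + t*exp(3*t)/3 - exp(3*t)/9.
Answer: -t**2*exp(3*t)/2 + t*exp(3*t)/3 - exp(3*t)/9.


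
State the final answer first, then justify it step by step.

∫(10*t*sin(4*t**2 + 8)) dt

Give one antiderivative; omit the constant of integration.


The answer is -5*cos(4*t**2 + 8)/4.
Step 1. Substitute u = t**2 + 2, turning ∫(10*t*sin(4*t**2 + 8)) dt into ∫(5*sin(4*u)) du: now ∫(5*sin(4*u)) du.
Step 2. Evaluate the standard form: now -5*cos(4*u)/4.
Step 3. Substitute back u = t**2 + 2: now -5*cos(4*t**2 + 8)/4.
Answer: -5*cos(4*t**2 + 8)/4.


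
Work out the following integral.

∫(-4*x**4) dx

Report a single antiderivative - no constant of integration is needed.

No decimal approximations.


Answer: -4*x**5/5.


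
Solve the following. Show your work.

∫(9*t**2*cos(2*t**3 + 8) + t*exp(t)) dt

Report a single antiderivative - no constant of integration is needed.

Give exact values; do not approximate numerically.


Step 1. Rewrite: now ∫(t*exp(t)) dt + ∫(9*t**2*cos(2*t**3 + 8)) dt.
Step 2. Substitute u = t**3 + 4, turning ∫(9*t**2*cos(2*t**3 + 8)) dt into ∫(3*cos(2*u)) du: now ∫(t*exp(t)) dt + ∫(3*cos(2*u)) du.
Step 3. Evaluate the standard form: now 3*sin(2*u)/2 + ∫(t*exp(t)) dt.
Step 4. Substitute back u = t**3 + 4: now 3*sin(2*t**3 + 8)/2 + ∫(t*exp(t)) dt.
Step 5. Integrate ∫(t*exp(t)) dt by parts with u = t, dv = (exp(t)) dt, so v = exp(t): now t*exp(t) + 3*sin(2*t**3 + 8)/2 + ∫(-exp(t)) dt.
Step 6. Evaluate the standard form: now t*exp(t) - exp(t) + 3*sin(2*t**3 + 8)/2.
Answer: t*exp(t) - exp(t) + 3*sin(2*t**3 + 8)/2.


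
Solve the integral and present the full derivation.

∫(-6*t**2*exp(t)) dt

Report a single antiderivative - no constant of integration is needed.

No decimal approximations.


Step 1. Integrate ∫(-6*t**2*exp(t)) dt by parts with u = t**2, dv = (-6*exp(t)) dt, so v = -6*exp(t): now -6*t**2*exp(t) + ∫(12*t*exp(t)) dt.
Step 2. Integrate ∫(12*t*exp(t)) dt by parts with u = t, dv = (12*exp(t)) dt, so v = 12*exp(t): now -6*t**2*exp(t) + 12*t*exp(t) + ∫(-12*exp(t)) dt.
Step 3. Evaluate the standard form: now -6*t**2*exp(t) + 12*t*exp(t) - 12*exp(t).
Answer: -6*t**2*exp(t) + 12*t*exp(t) - 12*exp(t).


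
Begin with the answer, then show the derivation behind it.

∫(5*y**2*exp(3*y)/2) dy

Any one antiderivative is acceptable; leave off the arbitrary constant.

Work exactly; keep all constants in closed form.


The answer is 5*y**2*exp(3*y)/6 - 5*y*exp(3*y)/9 + 5*exp(3*y)/27.
Step 1. Integrate ∫(5*y**2*exp(3*y)/2) dy by parts with u = y**2, dv = (5*exp(3*y)/2) dy, so v = 5*exp(3*y)/6: now 5*y**2*exp(3*y)/6 + ∫(-5*y*exp(3*y)/3) dy.
Step 2. Integrate ∫(-5*y*exp(3*y)/3) dy by parts with u = y, dv = (-5*exp(3*y)/3) dy, so v = -5*exp(3*y)/9: now 5*y**2*exp(3*y)/6 - 5*y*exp(3*y)/9 + ∫(5*exp(3*y)/9) dy.
Step 3. Evaluate the standard form: now 5*y**2*exp(3*y)/6 - 5*y*exp(3*y)/9 + 5*exp(3*y)/27.
Answer: 5*y**2*exp(3*y)/6 - 5*y*exp(3*y)/9 + 5*exp(3*y)/27.


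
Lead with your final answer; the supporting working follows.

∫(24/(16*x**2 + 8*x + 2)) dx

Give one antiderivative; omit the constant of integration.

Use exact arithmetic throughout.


The answer is 6*atan(4*x + 1).
Step 1. Substitute u = 4*x + 1, turning ∫(24/(16*x**2 + 8*x + 2)) dx into ∫(6/(u**2 + 1)) du: now ∫(6/(u**2 + 1)) du.
Step 2. Evaluate the standard form: now 6*atan(u).
Step 3. Substitute back u = 4*x + 1: now 6*atan(4*x + 1).
Answer: 6*atan(4*x + 1).


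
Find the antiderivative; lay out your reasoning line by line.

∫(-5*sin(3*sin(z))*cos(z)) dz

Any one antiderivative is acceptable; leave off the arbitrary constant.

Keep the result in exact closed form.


Step 1. Substitute u = sin(z), turning ∫(-5*sin(3*sin(z))*cos(z)) dz into ∫(-5*sin(3*u)) du: now ∫(-5*sin(3*u)) du.
Step 2. Evaluate the standard form: now 5*cos(3*u)/3.
Step 3. Substitute back u = sin(z): now 5*cos(3*sin(z))/3.
Answer: 5*cos(3*sin(z))/3.


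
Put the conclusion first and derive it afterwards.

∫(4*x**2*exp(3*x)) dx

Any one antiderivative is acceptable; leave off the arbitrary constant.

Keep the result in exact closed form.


The answer is 4*x**2*exp(3*x)/3 - 8*x*exp(3*x)/9 + 8*exp(3*x)/27.
Step 1. Integrate ∫(4*x**2*exp(3*x)) dx by parts with u = x**2, dv = (4*exp(3*x)) dx, so v = 4*exp(3*x)/3: now 4*x**2*exp(3*x)/3 + ∫(-8*x*exp(3*x)/3) dx.
Step 2. Integrate ∫(-8*x*exp(3*x)/3) dx by parts with u = x, dv = (-8*exp(3*x)/3) dx, so v = -8*exp(3*x)/9: now 4*x**2*exp(3*x)/3 - 8*x*exp(3*x)/9 + ∫(8*exp(3*x)/9) dx.
Step 3. Evaluate the standard form: now 4*x**2*exp(3*x)/3 - 8*x*exp(3*x)/9 + 8*exp(3*x)/27.
Answer: 4*x**2*exp(3*x)/3 - 8*x*exp(3*x)/9 + 8*exp(3*x)/27.


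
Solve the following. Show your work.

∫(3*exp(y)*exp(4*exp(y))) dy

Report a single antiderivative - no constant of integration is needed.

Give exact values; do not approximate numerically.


Step 1. Substitute u = exp(y), turning ∫(3*exp(y)*exp(4*exp(y))) dy into ∫(3*exp(4*u)) du: now ∫(3*exp(4*u)) du.
Step 2. Evaluate the standard form: now 3*exp(4*u)/4.
Step 3. Substitute back u = exp(y): now 3*exp(4*exp(y))/4.
Answer: 3*exp(4*exp(y))/4.


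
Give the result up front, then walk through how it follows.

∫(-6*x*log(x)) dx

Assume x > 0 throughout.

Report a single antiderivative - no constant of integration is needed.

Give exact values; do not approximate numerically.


The answer is -3*x**2*log(x) + 3*x**2/2.
Step 1. Integrate ∫(-6*x*log(x)) dx by parts with u = log(x), dv = (-6*x) dx, so v = -3*x**2 [assuming x > 0]: now -3*x**2*log(x) + ∫(3*x) dx.
Step 2. Evaluate the standard form: now -3*x**2*log(x) + 3*x**2/2.
Answer: -3*x**2*log(x) + 3*x**2/2.


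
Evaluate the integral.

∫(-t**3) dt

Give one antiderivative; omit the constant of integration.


Answer: -t**4/4.


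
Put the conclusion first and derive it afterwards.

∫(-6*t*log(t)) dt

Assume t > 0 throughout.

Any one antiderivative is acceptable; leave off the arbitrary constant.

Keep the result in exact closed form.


The answer is -3*t**2*log(t) + 3*t**2/2.
Step 1. Integrate ∫(-6*t*log(t)) dt by parts with u = log(t), dv = (-6*t) dt, so v = -3*t**2 [assuming t > 0]: now -3*t**2*log(t) + ∫(3*t) dt.
Step 2. Evaluate the standard form: now -3*t**2*log(t) + 3*t**2/2.
Answer: -3*t**2*log(t) + 3*t**2/2.


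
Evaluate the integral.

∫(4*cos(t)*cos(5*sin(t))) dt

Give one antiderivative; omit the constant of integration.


Answer: 4*sin(5*sin(t))/5.


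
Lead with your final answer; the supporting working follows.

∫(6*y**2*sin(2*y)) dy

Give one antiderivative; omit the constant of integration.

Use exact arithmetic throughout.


The answer is -3*y**2*cos(2*y) + 3*y*sin(2*y) + 3*cos(2*y)/2.
Step 1. Integrate ∫(6*y**2*sin(2*y)) dy by parts with u = y**2, dv = (6*sin(2*y)) dy, so v = -3*cos(2*y): now -3*y**2*cos(2*y) + ∫(6*y*cos(2*y)) dy.
Step 2. Integrate ∫(6*y*cos(2*y)) dy by parts with u = y, dv = (6*cos(2*y)) dy, so v = 3*sin(2*y): now -3*y**2*cos(2*y) + 3*y*sin(2*y) + ∫(-3*sin(2*y)) dy.
Step 3. Evaluate the standard form: now -3*y**2*cos(2*y) + 3*y*sin(2*y) + 3*cos(2*y)/2.
Answer: -3*y**2*cos(2*y) + 3*y*sin(2*y) + 3*cos(2*y)/2.


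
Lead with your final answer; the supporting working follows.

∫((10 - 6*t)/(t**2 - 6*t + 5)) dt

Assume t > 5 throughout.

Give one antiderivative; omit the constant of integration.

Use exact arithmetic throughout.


The answer is -5*log(t - 5) - log(t - 1).
Step 1. Decompose ∫((10 - 6*t)/(t**2 - 6*t + 5)) dt by partial fractions, (10 - 6*t)/(t**2 - 6*t + 5) = -1/(t - 1) - 5/(t - 5): now ∫(-5/(t - 5)) dt + ∫(-1/(t - 1)) dt.
Step 2. Evaluate the standard form [assuming t > 1]: now -log(t - 1) + ∫(-5/(t - 5)) dt.
Step 3. Evaluate the standard form [assuming t > 5]: now -5*log(t - 5) - log(t - 1).
Answer: -5*log(t - 5) - log(t - 1).


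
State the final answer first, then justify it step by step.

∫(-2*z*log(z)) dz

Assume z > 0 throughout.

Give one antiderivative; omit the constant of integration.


The answer is -z**2*log(z) + z**2/2.
Step 1. Integrate ∫(-2*z*log(z)) dz by parts with u = log(z), dv = (-2*z) dz, so v = -z**2 [assuming z > 0]: now -z**2*log(z) + ∫(z) dz.
Step 2. Evaluate the standard form: now -z**2*log(z) + z**2/2.
Answer: -z**2*log(z) + z**2/2.


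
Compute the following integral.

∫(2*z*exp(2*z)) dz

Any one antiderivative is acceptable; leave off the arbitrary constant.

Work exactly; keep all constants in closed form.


Answer: z*exp(2*z) - exp(2*z)/2.


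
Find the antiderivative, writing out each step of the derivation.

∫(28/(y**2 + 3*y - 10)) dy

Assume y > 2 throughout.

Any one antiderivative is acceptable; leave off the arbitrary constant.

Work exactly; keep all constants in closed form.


Step 1. Decompose ∫(28/(y**2 + 3*y - 10)) dy by partial fractions, 28/(y**2 + 3*y - 10) = -4/(y + 5) + 4/(y - 2): now ∫(4/(y - 2)) dy + ∫(-4/(y + 5)) dy.
Step 2. Evaluate the standard form [assuming y > 2]: now 4*log(y - 2) + ∫(-4/(y + 5)) dy.
Step 3. Evaluate the standard form [assuming y > -5]: now 4*log(y - 2) - 4*log(y + 5).
Answer: 4*log(y - 2) - 4*log(y + 5).


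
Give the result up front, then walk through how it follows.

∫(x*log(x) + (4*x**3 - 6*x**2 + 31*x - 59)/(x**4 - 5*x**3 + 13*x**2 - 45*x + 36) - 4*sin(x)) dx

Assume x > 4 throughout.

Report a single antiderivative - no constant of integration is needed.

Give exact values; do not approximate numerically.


The answer is x**2*log(x)/2 - x**2/4 + 3*log(x - 4) + log(x - 1) + 4*cos(x) + atan(x/3)/3.
Step 1. Rewrite: now ∫(x*log(x)) dx + ∫((4*x**3 - 6*x**2 + 31*x - 59)/(x**4 - 5*x**3 + 13*x**2 - 45*x + 36)) dx + ∫(-4*sin(x)) dx.
Step 2. Evaluate the standard form: now 4*cos(x) + ∫(x*log(x)) dx + ∫((4*x**3 - 6*x**2 + 31*x - 59)/(x**4 - 5*x**3 + 13*x**2 - 45*x + 36)) dx.
Step 3. Integrate ∫(x*log(x)) dx by parts with u = log(x), dv = (x) dx, so v = x**2/2 [assuming x > 0]: now x**2*log(x)/2 + 4*cos(x) + ∫(-x/2) dx + ∫((4*x**3 - 6*x**2 + 31*x - 59)/(x**4 - 5*x**3 + 13*x**2 - 45*x + 36)) dx.
Step 4. Evaluate the standard form: now x**2*log(x)/2 - x**2/4 + 4*cos(x) + ∫((4*x**3 - 6*x**2 + 31*x - 59)/(x**4 - 5*x**3 + 13*x**2 - 45*x + 36)) dx.
Step 5. Decompose ∫((4*x**3 - 6*x**2 + 31*x - 59)/(x**4 - 5*x**3 + 13*x**2 - 45*x + 36)) dx by partial fractions, (4*x**3 - 6*x**2 + 31*x - 59)/(x**4 - 5*x**3 + 13*x**2 - 45*x + 36) = 1/(x**2 + 9) + 1/(x - 1) + 3/(x - 4): now x**2*log(x)/2 - x**2/4 + 4*cos(x) + ∫(3/(x - 4)) dx + ∫(1/(x - 1)) dx + ∫(1/(x**2 + 9)) dx.
Step 6. Evaluate the standard form [assuming x > 4]: now x**2*log(x)/2 - x**2/4 + 3*log(x - 4) + 4*cos(x) + ∫(1/(x - 1)) dx + ∫(1/(x**2 + 9)) dx.
Step 7. Evaluate the standard form [assuming x > 1]: now x**2*log(x)/2 - x**2/4 + 3*log(x - 4) + log(x - 1) + 4*cos(x) + ∫(1/(x**2 + 9)) dx.
Step 8. Evaluate the standard form: now x**2*log(x)/2 - x**2/4 + 3*log(x - 4) + log(x - 1) + 4*cos(x) + atan(x/3)/3.
Answer: x**2*log(x)/2 - x**2/4 + 3*log(x - 4) + log(x - 1) + 4*cos(x) + atan(x/3)/3.


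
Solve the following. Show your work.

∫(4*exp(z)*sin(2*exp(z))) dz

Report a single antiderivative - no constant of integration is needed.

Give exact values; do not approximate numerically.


Step 1. Substitute u = exp(z), turning ∫(4*exp(z)*sin(2*exp(z))) dz into ∫(4*sin(2*u)) du: now ∫(4*sin(2*u)) du.
Step 2. Evaluate the standard form: now -2*cos(2*u).
Step 3. Substitute back u = exp(z): now -2*cos(2*exp(z)).
Answer: -2*cos(2*exp(z)).


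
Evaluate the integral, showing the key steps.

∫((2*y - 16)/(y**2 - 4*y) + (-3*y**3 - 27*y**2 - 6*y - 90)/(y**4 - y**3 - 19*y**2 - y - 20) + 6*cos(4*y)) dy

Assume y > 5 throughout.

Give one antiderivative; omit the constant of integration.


Step 1. Rewrite: now ∫((2*y - 16)/(y**2 - 4*y)) dy + ∫((-3*y**3 - 27*y**2 - 6*y - 90)/(y**4 - y**3 - 19*y**2 - y - 20)) dy + ∫(6*cos(4*y)) dy.
Step 2. Evaluate the standard form: now 3*sin(4*y)/2 + ∫((2*y - 16)/(y**2 - 4*y)) dy + ∫((-3*y**3 - 27*y**2 - 6*y - 90)/(y**4 - y**3 - 19*y**2 - y - 20)) dy.
Step 3. Decompose ∫((2*y - 16)/(y**2 - 4*y)) dy by partial fractions, (2*y - 16)/(y**2 - 4*y) = -2/(y - 4) + 4/y: now 3*sin(4*y)/2 + ∫(4/y) dy + ∫((-3*y**3 - 27*y**2 - 6*y - 90)/(y**4 - y**3 - 19*y**2 - y - 20)) dy + ∫(-2/(y - 4)) dy.
Step 4. Evaluate the standard form [assuming y > 4]: now -2*log(y - 4) + 3*sin(4*y)/2 + ∫(4/y) dy + ∫((-3*y**3 - 27*y**2 - 6*y - 90)/(y**4 - y**3 - 19*y**2 - y - 20)) dy.
Step 5. Evaluate the standard form [assuming y > 0]: now 4*log(y) - 2*log(y - 4) + 3*sin(4*y)/2 + ∫((-3*y**3 - 27*y**2 - 6*y - 90)/(y**4 - y**3 - 19*y**2 - y - 20)) dy.
Step 6. Decompose ∫((-3*y**3 - 27*y**2 - 6*y - 90)/(y**4 - y**3 - 19*y**2 - y - 20)) dy by partial fractions, (-3*y**3 - 27*y**2 - 6*y - 90)/(y**4 - y**3 - 19*y**2 - y - 20) = 3/(y**2 + 1) + 2/(y + 4) - 5/(y - 5): now 4*log(y) - 2*log(y - 4) + 3*sin(4*y)/2 + ∫(-5/(y - 5)) dy + ∫(2/(y + 4)) dy + ∫(3/(y**2 + 1)) dy.
Step 7. Evaluate the standard form [assuming y > 5]: now 4*log(y) - 5*log(y - 5) - 2*log(y - 4) + 3*sin(4*y)/2 + ∫(2/(y + 4)) dy + ∫(3/(y**2 + 1)) dy.
Step 8. Evaluate the standard form [assuming y > -4]: now 4*log(y) - 5*log(y - 5) - 2*log(y - 4) + 2*log(y + 4) + 3*sin(4*y)/2 + ∫(3/(y**2 + 1)) dy.
Step 9. Evaluate the standard form: now 4*log(y) - 5*log(y - 5) - 2*log(y - 4) + 2*log(y + 4) + 3*sin(4*y)/2 + 3*atan(y).
Answer: 4*log(y) - 5*log(y - 5) - 2*log(y - 4) + 2*log(y + 4) + 3*sin(4*y)/2 + 3*atan(y).


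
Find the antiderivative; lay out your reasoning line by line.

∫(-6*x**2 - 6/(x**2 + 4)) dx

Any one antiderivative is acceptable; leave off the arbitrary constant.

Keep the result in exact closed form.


Step 1. Rewrite: now ∫(-6*x**2) dx + ∫(-6/(x**2 + 4)) dx.
Step 2. Evaluate the standard form: now -2*x**3 + ∫(-6/(x**2 + 4)) dx.
Step 3. Evaluate the standard form: now -2*x**3 - 3*atan(x/2).
Answer: -2*x**3 - 3*atan(x/2).


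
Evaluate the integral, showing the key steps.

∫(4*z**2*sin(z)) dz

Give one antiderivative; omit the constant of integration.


Step 1. Integrate ∫(4*z**2*sin(z)) dz by parts with u = z**2, dv = (4*sin(z)) dz, so v = -4*cos(z): now -4*z**2*cos(z) + ∫(8*z*cos(z)) dz.
Step 2. Integrate ∫(8*z*cos(z)) dz by parts with u = z, dv = (8*cos(z)) dz, so v = 8*sin(z): now -4*z**2*cos(z) + 8*z*sin(z) + ∫(-8*sin(z)) dz.
Step 3. Evaluate the standard form: now -4*z**2*cos(z) + 8*z*sin(z) + 8*cos(z).
Answer: -4*z**2*cos(z) + 8*z*sin(z) + 8*cos(z).


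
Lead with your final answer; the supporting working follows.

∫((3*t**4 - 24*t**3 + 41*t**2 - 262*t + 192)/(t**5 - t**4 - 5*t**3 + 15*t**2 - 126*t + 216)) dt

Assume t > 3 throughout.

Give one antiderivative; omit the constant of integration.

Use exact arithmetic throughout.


The answer is -5*log(t - 3) + 4*log(t - 2) + 4*log(t + 4) + 2*atan(t/3)/3.
Step 1. Decompose ∫((3*t**4 - 24*t**3 + 41*t**2 - 262*t + 192)/(t**5 - t**4 - 5*t**3 + 15*t**2 - 126*t + 216)) dt by partial fractions, (3*t**4 - 24*t**3 + 41*t**2 - 262*t + 192)/(t**5 - t**4 - 5*t**3 + 15*t**2 - 126*t + 216) = 2/(t**2 + 9) + 4/(t + 4) + 4/(t - 2) - 5/(t - 3): now ∫(-5/(t - 3)) dt + ∫(4/(t - 2)) dt + ∫(4/(t + 4)) dt + ∫(2/(t**2 + 9)) dt.
Step 2. Evaluate the standard form [assuming t > 3]: now -5*log(t - 3) + ∫(4/(t - 2)) dt + ∫(4/(t + 4)) dt + ∫(2/(t**2 + 9)) dt.
Step 3. Evaluate the standard form [assuming t > -4]: now -5*log(t - 3) + 4*log(t + 4) + ∫(4/(t - 2)) dt + ∫(2/(t**2 + 9)) dt.
Step 4. Evaluate the standard form [assuming t > 2]: now -5*log(t - 3) + 4*log(t - 2) + 4*log(t + 4) + ∫(2/(t**2 + 9)) dt.
Step 5. Evaluate the standard form: now -5*log(t - 3) + 4*log(t - 2) + 4*log(t + 4) + 2*atan(t/3)/3.
Answer: -5*log(t - 3) + 4*log(t - 2) + 4*log(t + 4) + 2*atan(t/3)/3.
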